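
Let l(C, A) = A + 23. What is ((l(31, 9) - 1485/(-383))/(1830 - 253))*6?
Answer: 82446/603991 ≈ 0.13650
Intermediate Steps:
l(C, A) = 23 + A
((l(31, 9) - 1485/(-383))/(1830 - 253))*6 = (((23 + 9) - 1485/(-383))/(1830 - 253))*6 = ((32 - 1485*(-1/383))/1577)*6 = ((32 + 1485/383)*(1/1577))*6 = ((13741/383)*(1/1577))*6 = (13741/603991)*6 = 82446/603991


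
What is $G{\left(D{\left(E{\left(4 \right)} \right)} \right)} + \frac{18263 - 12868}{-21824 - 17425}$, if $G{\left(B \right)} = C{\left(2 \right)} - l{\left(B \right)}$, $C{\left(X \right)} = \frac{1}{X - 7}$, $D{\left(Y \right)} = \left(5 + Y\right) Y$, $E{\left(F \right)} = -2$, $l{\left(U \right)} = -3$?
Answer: $\frac{522511}{196245} \approx 2.6625$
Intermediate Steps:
$D{\left(Y \right)} = Y \left(5 + Y\right)$
$C{\left(X \right)} = \frac{1}{-7 + X}$
$G{\left(B \right)} = \frac{14}{5}$ ($G{\left(B \right)} = \frac{1}{-7 + 2} - -3 = \frac{1}{-5} + 3 = - \frac{1}{5} + 3 = \frac{14}{5}$)
$G{\left(D{\left(E{\left(4 \right)} \right)} \right)} + \frac{18263 - 12868}{-21824 - 17425} = \frac{14}{5} + \frac{18263 - 12868}{-21824 - 17425} = \frac{14}{5} + \frac{5395}{-39249} = \frac{14}{5} + 5395 \left(- \frac{1}{39249}\right) = \frac{14}{5} - \frac{5395}{39249} = \frac{522511}{196245}$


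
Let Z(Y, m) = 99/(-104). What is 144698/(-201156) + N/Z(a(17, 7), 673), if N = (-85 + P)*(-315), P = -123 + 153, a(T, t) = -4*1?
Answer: -1830591949/100578 ≈ -18201.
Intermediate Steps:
a(T, t) = -4
P = 30
N = 17325 (N = (-85 + 30)*(-315) = -55*(-315) = 17325)
Z(Y, m) = -99/104 (Z(Y, m) = 99*(-1/104) = -99/104)
144698/(-201156) + N/Z(a(17, 7), 673) = 144698/(-201156) + 17325/(-99/104) = 144698*(-1/201156) + 17325*(-104/99) = -72349/100578 - 18200 = -1830591949/100578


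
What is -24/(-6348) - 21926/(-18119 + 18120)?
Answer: -11598852/529 ≈ -21926.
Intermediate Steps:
-24/(-6348) - 21926/(-18119 + 18120) = -24*(-1/6348) - 21926/1 = 2/529 - 21926*1 = 2/529 - 21926 = -11598852/529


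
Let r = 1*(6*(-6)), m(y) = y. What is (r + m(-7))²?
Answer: 1849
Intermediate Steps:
r = -36 (r = 1*(-36) = -36)
(r + m(-7))² = (-36 - 7)² = (-43)² = 1849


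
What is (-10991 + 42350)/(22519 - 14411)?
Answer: 31359/8108 ≈ 3.8677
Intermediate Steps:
(-10991 + 42350)/(22519 - 14411) = 31359/8108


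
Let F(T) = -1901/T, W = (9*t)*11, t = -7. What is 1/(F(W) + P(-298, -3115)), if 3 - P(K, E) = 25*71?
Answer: -693/1226095 ≈ -0.00056521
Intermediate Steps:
W = -693 (W = (9*(-7))*11 = -63*11 = -693)
P(K, E) = -1772 (P(K, E) = 3 - 25*71 = 3 - 1*1775 = 3 - 1775 = -1772)
1/(F(W) + P(-298, -3115)) = 1/(-1901/(-693) - 1772) = 1/(-1901*(-1/693) - 1772) = 1/(1901/693 - 1772) = 1/(-1226095/693) = -693/1226095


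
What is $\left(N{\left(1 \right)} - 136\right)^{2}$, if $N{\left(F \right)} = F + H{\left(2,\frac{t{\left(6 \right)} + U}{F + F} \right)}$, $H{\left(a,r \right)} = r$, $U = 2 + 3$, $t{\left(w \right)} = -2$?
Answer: $\frac{71289}{4} \approx 17822.0$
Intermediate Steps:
$U = 5$
$N{\left(F \right)} = F + \frac{3}{2 F}$ ($N{\left(F \right)} = F + \frac{-2 + 5}{F + F} = F + \frac{3}{2 F}$)
$\left(N{\left(1 \right)} - 136\right)^{2} = \left(\left(1 + \frac{3}{2 \cdot 1}\right) - 136\right)^{2} = \left(\left(1 + \frac{3}{2} \cdot 1\right) - 136\right)^{2} = \left(\left(1 + \frac{3}{2}\right) - 136\right)^{2} = \left(\frac{5}{2} - 136\right)^{2} = \left(- \frac{267}{2}\right)^{2} = \frac{71289}{4}$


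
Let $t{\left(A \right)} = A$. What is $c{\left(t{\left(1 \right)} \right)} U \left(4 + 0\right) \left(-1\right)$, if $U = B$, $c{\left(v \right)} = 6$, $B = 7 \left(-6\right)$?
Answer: $1008$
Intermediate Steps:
$B = -42$
$U = -42$
$c{\left(t{\left(1 \right)} \right)} U \left(4 + 0\right) \left(-1\right) = 6 \left(-42\right) \left(4 + 0\right) \left(-1\right) = - 252 \cdot 4 \left(-1\right) = \left(-252\right) \left(-4\right) = 1008$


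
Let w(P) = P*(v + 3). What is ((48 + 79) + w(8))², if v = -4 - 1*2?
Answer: 10609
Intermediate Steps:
v = -6 (v = -4 - 2 = -6)
w(P) = -3*P (w(P) = P*(-6 + 3) = P*(-3) = -3*P)
((48 + 79) + w(8))² = ((48 + 79) - 3*8)² = (127 - 24)² = 103² = 10609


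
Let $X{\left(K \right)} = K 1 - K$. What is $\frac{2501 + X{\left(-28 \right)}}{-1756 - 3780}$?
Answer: $- \frac{2501}{5536} \approx -0.45177$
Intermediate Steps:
$X{\left(K \right)} = 0$ ($X{\left(K \right)} = K - K = 0$)
$\frac{2501 + X{\left(-28 \right)}}{-1756 - 3780} = \frac{2501 + 0}{-1756 - 3780} = \frac{2501}{-5536} = 2501 \left(- \frac{1}{5536}\right) = - \frac{2501}{5536}$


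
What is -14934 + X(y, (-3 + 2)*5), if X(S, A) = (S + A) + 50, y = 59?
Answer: -14830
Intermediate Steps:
X(S, A) = 50 + A + S (X(S, A) = (A + S) + 50 = 50 + A + S)
-14934 + X(y, (-3 + 2)*5) = -14934 + (50 + (-3 + 2)*5 + 59) = -14934 + (50 - 1*5 + 59) = -14934 + (50 - 5 + 59) = -14934 + 104 = -14830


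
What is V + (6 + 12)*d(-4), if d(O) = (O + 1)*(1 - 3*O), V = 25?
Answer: -677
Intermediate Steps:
d(O) = (1 + O)*(1 - 3*O)
V + (6 + 12)*d(-4) = 25 + (6 + 12)*(1 - 3*(-4)**2 - 2*(-4)) = 25 + 18*(1 - 3*16 + 8) = 25 + 18*(1 - 48 + 8) = 25 + 18*(-39) = 25 - 702 = -677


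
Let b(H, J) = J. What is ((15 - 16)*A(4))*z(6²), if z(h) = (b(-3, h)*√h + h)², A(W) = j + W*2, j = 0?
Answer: -508032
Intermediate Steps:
A(W) = 2*W (A(W) = 0 + W*2 = 0 + 2*W = 2*W)
z(h) = (h + h^(3/2))² (z(h) = (h*√h + h)² = (h^(3/2) + h)² = (h + h^(3/2))²)
((15 - 16)*A(4))*z(6²) = ((15 - 16)*(2*4))*(6² + (6²)^(3/2))² = (-1*8)*(36 + 36^(3/2))² = -8*(36 + 216)² = -8*252² = -8*63504 = -508032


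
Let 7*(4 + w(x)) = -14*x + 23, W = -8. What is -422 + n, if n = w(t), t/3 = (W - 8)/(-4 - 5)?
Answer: -9101/21 ≈ -433.38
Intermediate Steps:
t = 16/3 (t = 3*((-8 - 8)/(-4 - 5)) = 3*(-16/(-9)) = 3*(-16*(-1/9)) = 3*(16/9) = 16/3 ≈ 5.3333)
w(x) = -5/7 - 2*x (w(x) = -4 + (-14*x + 23)/7 = -4 + (23 - 14*x)/7 = -4 + (23/7 - 2*x) = -5/7 - 2*x)
n = -239/21 (n = -5/7 - 2*16/3 = -5/7 - 32/3 = -239/21 ≈ -11.381)
-422 + n = -422 - 239/21 = -9101/21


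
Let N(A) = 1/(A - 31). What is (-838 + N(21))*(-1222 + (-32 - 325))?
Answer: 13233599/10 ≈ 1.3234e+6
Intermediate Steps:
N(A) = 1/(-31 + A)
(-838 + N(21))*(-1222 + (-32 - 325)) = (-838 + 1/(-31 + 21))*(-1222 + (-32 - 325)) = (-838 + 1/(-10))*(-1222 - 357) = (-838 - 1/10)*(-1579) = -8381/10*(-1579) = 13233599/10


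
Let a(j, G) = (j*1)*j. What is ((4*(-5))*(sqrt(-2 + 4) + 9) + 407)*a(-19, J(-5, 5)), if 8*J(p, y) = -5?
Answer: 81947 - 7220*sqrt(2) ≈ 71736.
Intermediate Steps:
J(p, y) = -5/8 (J(p, y) = (1/8)*(-5) = -5/8)
a(j, G) = j**2 (a(j, G) = j*j = j**2)
((4*(-5))*(sqrt(-2 + 4) + 9) + 407)*a(-19, J(-5, 5)) = ((4*(-5))*(sqrt(-2 + 4) + 9) + 407)*(-19)**2 = (-20*(sqrt(2) + 9) + 407)*361 = (-20*(9 + sqrt(2)) + 407)*361 = ((-180 - 20*sqrt(2)) + 407)*361 = (227 - 20*sqrt(2))*361 = 81947 - 7220*sqrt(2)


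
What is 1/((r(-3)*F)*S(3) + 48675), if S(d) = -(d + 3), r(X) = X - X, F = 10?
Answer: 1/48675 ≈ 2.0544e-5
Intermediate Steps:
r(X) = 0
S(d) = -3 - d (S(d) = -(3 + d) = -3 - d)
1/((r(-3)*F)*S(3) + 48675) = 1/((0*10)*(-3 - 1*3) + 48675) = 1/(0*(-3 - 3) + 48675) = 1/(0*(-6) + 48675) = 1/(0 + 48675) = 1/48675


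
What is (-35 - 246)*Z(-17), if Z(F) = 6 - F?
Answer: -6463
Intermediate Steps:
(-35 - 246)*Z(-17) = (-35 - 246)*(6 - 1*(-17)) = -281*(6 + 17) = -281*23 = -6463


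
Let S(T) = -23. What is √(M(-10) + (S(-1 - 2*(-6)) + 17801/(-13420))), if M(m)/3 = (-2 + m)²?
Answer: √18355134545/6710 ≈ 20.191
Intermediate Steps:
M(m) = 3*(-2 + m)²
√(M(-10) + (S(-1 - 2*(-6)) + 17801/(-13420))) = √(3*(-2 - 10)² + (-23 + 17801/(-13420))) = √(3*(-12)² + (-23 + 17801*(-1/13420))) = √(3*144 + (-23 - 17801/13420)) = √(432 - 326461/13420) = √(5470979/13420) = √18355134545/6710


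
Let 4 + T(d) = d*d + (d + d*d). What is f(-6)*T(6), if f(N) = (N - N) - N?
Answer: 444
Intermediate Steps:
f(N) = -N (f(N) = 0 - N = -N)
T(d) = -4 + d + 2*d² (T(d) = -4 + (d*d + (d + d*d)) = -4 + (d² + (d + d²)) = -4 + (d + 2*d²) = -4 + d + 2*d²)
f(-6)*T(6) = (-1*(-6))*(-4 + 6 + 2*6²) = 6*(-4 + 6 + 2*36) = 6*(-4 + 6 + 72) = 6*74 = 444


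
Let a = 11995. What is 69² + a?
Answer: 16756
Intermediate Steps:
69² + a = 69² + 11995 = 4761 + 11995 = 16756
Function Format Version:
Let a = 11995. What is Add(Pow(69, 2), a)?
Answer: 16756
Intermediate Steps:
Add(Pow(69, 2), a) = Add(Pow(69, 2), 11995) = Add(4761, 11995) = 16756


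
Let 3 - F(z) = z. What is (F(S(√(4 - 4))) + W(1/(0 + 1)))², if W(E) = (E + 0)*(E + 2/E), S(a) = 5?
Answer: 1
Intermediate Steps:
F(z) = 3 - z
W(E) = E*(E + 2/E)
(F(S(√(4 - 4))) + W(1/(0 + 1)))² = ((3 - 1*5) + (2 + (1/(0 + 1))²))² = ((3 - 5) + (2 + (1/1)²))² = (-2 + (2 + 1²))² = (-2 + (2 + 1))² = (-2 + 3)² = 1² = 1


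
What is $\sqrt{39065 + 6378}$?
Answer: $\sqrt{45443} \approx 213.17$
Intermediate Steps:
$\sqrt{39065 + 6378} = \sqrt{45443}$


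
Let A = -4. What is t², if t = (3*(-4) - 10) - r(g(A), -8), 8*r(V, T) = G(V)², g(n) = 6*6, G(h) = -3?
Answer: 34225/64 ≈ 534.77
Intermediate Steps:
g(n) = 36
r(V, T) = 9/8 (r(V, T) = (⅛)*(-3)² = (⅛)*9 = 9/8)
t = -185/8 (t = (3*(-4) - 10) - 1*9/8 = (-12 - 10) - 9/8 = -22 - 9/8 = -185/8 ≈ -23.125)
t² = (-185/8)² = 34225/64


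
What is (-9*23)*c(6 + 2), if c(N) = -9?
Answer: 1863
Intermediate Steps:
(-9*23)*c(6 + 2) = -9*23*(-9) = -207*(-9) = 1863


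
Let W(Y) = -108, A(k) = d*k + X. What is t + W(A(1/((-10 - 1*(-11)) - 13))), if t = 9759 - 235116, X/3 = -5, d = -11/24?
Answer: -225465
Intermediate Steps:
d = -11/24 (d = -11*1/24 = -11/24 ≈ -0.45833)
X = -15 (X = 3*(-5) = -15)
A(k) = -15 - 11*k/24 (A(k) = -11*k/24 - 15 = -15 - 11*k/24)
t = -225357
t + W(A(1/((-10 - 1*(-11)) - 13))) = -225357 - 108 = -225465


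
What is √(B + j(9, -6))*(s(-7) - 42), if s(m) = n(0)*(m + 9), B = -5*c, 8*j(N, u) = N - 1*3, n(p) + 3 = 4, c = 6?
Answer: -60*I*√13 ≈ -216.33*I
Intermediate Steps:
n(p) = 1 (n(p) = -3 + 4 = 1)
j(N, u) = -3/8 + N/8 (j(N, u) = (N - 1*3)/8 = (N - 3)/8 = (-3 + N)/8 = -3/8 + N/8)
B = -30 (B = -5*6 = -30)
s(m) = 9 + m (s(m) = 1*(m + 9) = 1*(9 + m) = 9 + m)
√(B + j(9, -6))*(s(-7) - 42) = √(-30 + (-3/8 + (⅛)*9))*((9 - 7) - 42) = √(-30 + (-3/8 + 9/8))*(2 - 42) = √(-30 + ¾)*(-40) = √(-117/4)*(-40) = (3*I*√13/2)*(-40) = -60*I*√13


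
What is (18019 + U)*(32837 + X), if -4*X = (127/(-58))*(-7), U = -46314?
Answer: -215531362025/232 ≈ -9.2901e+8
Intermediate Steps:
X = -889/232 (X = -127/(-58)*(-7)/4 = -127*(-1/58)*(-7)/4 = -(-127)*(-7)/232 = -¼*889/58 = -889/232 ≈ -3.8319)
(18019 + U)*(32837 + X) = (18019 - 46314)*(32837 - 889/232) = -28295*7617295/232 = -215531362025/232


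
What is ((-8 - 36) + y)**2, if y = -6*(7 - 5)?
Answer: 3136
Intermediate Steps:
y = -12 (y = -6*2 = -12)
((-8 - 36) + y)**2 = ((-8 - 36) - 12)**2 = (-44 - 12)**2 = (-56)**2 = 3136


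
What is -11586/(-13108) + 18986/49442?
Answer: 205425875/162021434 ≈ 1.2679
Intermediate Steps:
-11586/(-13108) + 18986/49442 = -11586*(-1/13108) + 18986*(1/49442) = 5793/6554 + 9493/24721 = 205425875/162021434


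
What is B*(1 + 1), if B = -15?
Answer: -30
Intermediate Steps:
B*(1 + 1) = -15*(1 + 1) = -15*2 = -30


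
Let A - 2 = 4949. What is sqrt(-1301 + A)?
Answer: 5*sqrt(146) ≈ 60.415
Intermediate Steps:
A = 4951 (A = 2 + 4949 = 4951)
sqrt(-1301 + A) = sqrt(-1301 + 4951) = sqrt(3650) = 5*sqrt(146)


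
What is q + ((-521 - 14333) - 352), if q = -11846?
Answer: -27052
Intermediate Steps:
q + ((-521 - 14333) - 352) = -11846 + ((-521 - 14333) - 352) = -11846 + (-14854 - 352) = -11846 - 15206 = -27052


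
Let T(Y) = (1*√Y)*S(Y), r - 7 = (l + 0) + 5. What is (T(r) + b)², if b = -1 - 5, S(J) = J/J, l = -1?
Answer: (6 - √11)² ≈ 7.2005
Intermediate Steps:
S(J) = 1
r = 11 (r = 7 + ((-1 + 0) + 5) = 7 + (-1 + 5) = 7 + 4 = 11)
T(Y) = √Y (T(Y) = (1*√Y)*1 = √Y*1 = √Y)
b = -6
(T(r) + b)² = (√11 - 6)² = (-6 + √11)²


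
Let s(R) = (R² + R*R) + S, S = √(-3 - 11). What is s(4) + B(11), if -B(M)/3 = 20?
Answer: -28 + I*√14 ≈ -28.0 + 3.7417*I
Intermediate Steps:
B(M) = -60 (B(M) = -3*20 = -60)
S = I*√14 (S = √(-14) = I*√14 ≈ 3.7417*I)
s(R) = 2*R² + I*√14 (s(R) = (R² + R*R) + I*√14 = (R² + R²) + I*√14 = 2*R² + I*√14)
s(4) + B(11) = (2*4² + I*√14) - 60 = (2*16 + I*√14) - 60 = (32 + I*√14) - 60 = -28 + I*√14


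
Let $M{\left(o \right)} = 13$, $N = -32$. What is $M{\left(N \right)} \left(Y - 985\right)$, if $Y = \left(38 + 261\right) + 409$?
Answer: $-3601$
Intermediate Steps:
$Y = 708$ ($Y = 299 + 409 = 708$)
$M{\left(N \right)} \left(Y - 985\right) = 13 \left(708 - 985\right) = 13 \left(-277\right) = -3601$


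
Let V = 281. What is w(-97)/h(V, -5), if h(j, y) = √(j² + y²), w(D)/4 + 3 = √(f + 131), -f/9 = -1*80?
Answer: 2*√78986*(-3 + √851)/39493 ≈ 0.37249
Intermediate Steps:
f = 720 (f = -(-9)*80 = -9*(-80) = 720)
w(D) = -12 + 4*√851 (w(D) = -12 + 4*√(720 + 131) = -12 + 4*√851)
w(-97)/h(V, -5) = (-12 + 4*√851)/(√(281² + (-5)²)) = (-12 + 4*√851)/(√(78961 + 25)) = (-12 + 4*√851)/(√78986) = (-12 + 4*√851)*(√78986/78986) = √78986*(-12 + 4*√851)/78986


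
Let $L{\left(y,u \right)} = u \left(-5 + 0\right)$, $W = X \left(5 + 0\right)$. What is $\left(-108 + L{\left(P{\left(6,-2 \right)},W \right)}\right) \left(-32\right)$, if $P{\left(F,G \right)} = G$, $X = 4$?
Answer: $6656$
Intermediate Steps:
$W = 20$ ($W = 4 \left(5 + 0\right) = 4 \cdot 5 = 20$)
$L{\left(y,u \right)} = - 5 u$ ($L{\left(y,u \right)} = u \left(-5\right) = - 5 u$)
$\left(-108 + L{\left(P{\left(6,-2 \right)},W \right)}\right) \left(-32\right) = \left(-108 - 100\right) \left(-32\right) = \left(-208\right) \left(-32\right) = 6656$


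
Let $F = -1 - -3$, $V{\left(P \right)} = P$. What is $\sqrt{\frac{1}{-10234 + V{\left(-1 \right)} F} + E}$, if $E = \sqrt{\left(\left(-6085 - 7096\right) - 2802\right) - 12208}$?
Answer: $\frac{\sqrt{-2559 + 26193924 i \sqrt{28191}}}{5118} \approx 9.1625 + 9.1625 i$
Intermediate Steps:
$F = 2$ ($F = -1 + 3 = 2$)
$E = i \sqrt{28191}$ ($E = \sqrt{\left(-13181 - 2802\right) - 12208} = \sqrt{-15983 - 12208} = \sqrt{-28191} = i \sqrt{28191} \approx 167.9 i$)
$\sqrt{\frac{1}{-10234 + V{\left(-1 \right)} F} + E} = \sqrt{\frac{1}{-10234 - 2} + i \sqrt{28191}} = \sqrt{\frac{1}{-10236} + i \sqrt{28191}} = \sqrt{- \frac{1}{10236} + i \sqrt{28191}}$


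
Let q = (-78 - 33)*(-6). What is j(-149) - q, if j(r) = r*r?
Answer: 21535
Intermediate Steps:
j(r) = r**2
q = 666 (q = -111*(-6) = 666)
j(-149) - q = (-149)**2 - 1*666 = 22201 - 666 = 21535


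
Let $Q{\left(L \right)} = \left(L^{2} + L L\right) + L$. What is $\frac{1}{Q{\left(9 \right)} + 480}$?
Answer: $\frac{1}{651} \approx 0.0015361$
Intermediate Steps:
$Q{\left(L \right)} = L + 2 L^{2}$ ($Q{\left(L \right)} = \left(L^{2} + L^{2}\right) + L = 2 L^{2} + L = L + 2 L^{2}$)
$\frac{1}{Q{\left(9 \right)} + 480} = \frac{1}{9 \left(1 + 2 \cdot 9\right) + 480} = \frac{1}{9 \left(1 + 18\right) + 480} = \frac{1}{9 \cdot 19 + 480} = \frac{1}{171 + 480} = \frac{1}{651}$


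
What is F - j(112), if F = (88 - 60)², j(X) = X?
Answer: 672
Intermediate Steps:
F = 784 (F = 28² = 784)
F - j(112) = 784 - 1*112 = 784 - 112 = 672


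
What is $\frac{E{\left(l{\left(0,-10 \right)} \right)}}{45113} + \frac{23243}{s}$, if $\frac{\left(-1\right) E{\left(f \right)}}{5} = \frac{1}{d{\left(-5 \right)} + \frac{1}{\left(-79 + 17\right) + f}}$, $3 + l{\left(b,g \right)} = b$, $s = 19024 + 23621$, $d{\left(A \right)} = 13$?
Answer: $\frac{884972011771}{1623724238940} \approx 0.54503$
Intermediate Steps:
$s = 42645$
$l{\left(b,g \right)} = -3 + b$
$E{\left(f \right)} = - \frac{5}{13 + \frac{1}{-62 + f}}$ ($E{\left(f \right)} = - \frac{5}{13 + \frac{1}{\left(-79 + 17\right) + f}} = - \frac{5}{13 + \frac{1}{-62 + f}}$)
$\frac{E{\left(l{\left(0,-10 \right)} \right)}}{45113} + \frac{23243}{s} = \frac{5 \frac{1}{-805 + 13 \left(-3 + 0\right)} \left(62 - \left(-3 + 0\right)\right)}{45113} + \frac{23243}{42645} = \frac{5 \left(62 - -3\right)}{-805 + 13 \left(-3\right)} \frac{1}{45113} + 23243 \cdot \frac{1}{42645} = \frac{5 \left(62 + 3\right)}{-805 - 39} \cdot \frac{1}{45113} + \frac{23243}{42645} = 5 \frac{1}{-844} \cdot 65 \cdot \frac{1}{45113} + \frac{23243}{42645} = 5 \left(- \frac{1}{844}\right) 65 \cdot \frac{1}{45113} + \frac{23243}{42645} = \left(- \frac{325}{844}\right) \frac{1}{45113} + \frac{23243}{42645} = - \frac{325}{38075372} + \frac{23243}{42645} = \frac{884972011771}{1623724238940}$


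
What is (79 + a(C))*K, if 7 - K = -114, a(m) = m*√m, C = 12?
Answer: 9559 + 2904*√3 ≈ 14589.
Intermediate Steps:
a(m) = m^(3/2)
K = 121 (K = 7 - 1*(-114) = 7 + 114 = 121)
(79 + a(C))*K = (79 + 12^(3/2))*121 = (79 + 24*√3)*121 = 9559 + 2904*√3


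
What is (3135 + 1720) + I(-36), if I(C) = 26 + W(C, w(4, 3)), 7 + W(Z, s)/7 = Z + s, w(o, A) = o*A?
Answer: 4664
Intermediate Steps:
w(o, A) = A*o
W(Z, s) = -49 + 7*Z + 7*s (W(Z, s) = -49 + 7*(Z + s) = -49 + (7*Z + 7*s) = -49 + 7*Z + 7*s)
I(C) = 61 + 7*C (I(C) = 26 + (-49 + 7*C + 7*(3*4)) = 26 + (-49 + 7*C + 7*12) = 26 + (-49 + 7*C + 84) = 26 + (35 + 7*C) = 61 + 7*C)
(3135 + 1720) + I(-36) = (3135 + 1720) + (61 + 7*(-36)) = 4855 + (61 - 252) = 4855 - 191 = 4664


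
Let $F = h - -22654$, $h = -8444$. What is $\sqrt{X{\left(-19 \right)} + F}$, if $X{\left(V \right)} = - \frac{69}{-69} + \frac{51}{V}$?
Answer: $\frac{\sqrt{5129202}}{19} \approx 119.2$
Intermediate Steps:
$F = 14210$ ($F = -8444 - -22654 = -8444 + 22654 = 14210$)
$X{\left(V \right)} = 1 + \frac{51}{V}$ ($X{\left(V \right)} = \left(-69\right) \left(- \frac{1}{69}\right) + \frac{51}{V} = 1 + \frac{51}{V}$)
$\sqrt{X{\left(-19 \right)} + F} = \sqrt{\frac{51 - 19}{-19} + 14210} = \sqrt{\left(- \frac{1}{19}\right) 32 + 14210} = \sqrt{- \frac{32}{19} + 14210} = \sqrt{\frac{269958}{19}} = \frac{\sqrt{5129202}}{19}$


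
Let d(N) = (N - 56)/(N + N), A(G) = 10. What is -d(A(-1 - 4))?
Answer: 23/10 ≈ 2.3000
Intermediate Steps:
d(N) = (-56 + N)/(2*N) (d(N) = (-56 + N)/((2*N)) = (-56 + N)*(1/(2*N)) = (-56 + N)/(2*N))
-d(A(-1 - 4)) = -(-56 + 10)/(2*10) = -(-46)/(2*10) = -1*(-23/10) = 23/10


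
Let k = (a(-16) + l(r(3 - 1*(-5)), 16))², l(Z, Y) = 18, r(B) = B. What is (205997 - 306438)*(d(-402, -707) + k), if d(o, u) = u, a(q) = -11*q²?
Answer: -786261890777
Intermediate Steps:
k = 7828804 (k = (-11*(-16)² + 18)² = (-11*256 + 18)² = (-2816 + 18)² = (-2798)² = 7828804)
(205997 - 306438)*(d(-402, -707) + k) = (205997 - 306438)*(-707 + 7828804) = -100441*7828097 = -786261890777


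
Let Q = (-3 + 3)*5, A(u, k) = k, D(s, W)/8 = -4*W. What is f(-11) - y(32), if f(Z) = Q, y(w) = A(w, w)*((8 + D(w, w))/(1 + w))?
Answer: 32512/33 ≈ 985.21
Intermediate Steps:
D(s, W) = -32*W (D(s, W) = 8*(-4*W) = -32*W)
y(w) = w*(8 - 32*w)/(1 + w) (y(w) = w*((8 - 32*w)/(1 + w)) = w*(8 - 32*w)/(1 + w))
Q = 0 (Q = 0*5 = 0)
f(Z) = 0
f(-11) - y(32) = 0 - 8*32*(1 - 4*32)/(1 + 32) = 0 - 8*32*(1 - 128)/33 = 0 - 8*32*(-127)/33 = 0 - 1*(-32512/33) = 0 + 32512/33 = 32512/33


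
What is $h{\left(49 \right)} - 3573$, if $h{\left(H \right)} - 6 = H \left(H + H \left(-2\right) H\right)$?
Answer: $-236464$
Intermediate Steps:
$h{\left(H \right)} = 6 + H \left(H - 2 H^{2}\right)$ ($h{\left(H \right)} = 6 + H \left(H + H \left(-2\right) H\right) = 6 + H \left(H + - 2 H H\right) = 6 + H \left(H - 2 H^{2}\right)$)
$h{\left(49 \right)} - 3573 = \left(6 + 49^{2} - 2 \cdot 49^{3}\right) - 3573 = \left(6 + 2401 - 235298\right) - 3573 = -232891 - 3573 = -236464$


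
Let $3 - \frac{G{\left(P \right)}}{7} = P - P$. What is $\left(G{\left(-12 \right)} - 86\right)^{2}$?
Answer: $4225$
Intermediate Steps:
$G{\left(P \right)} = 21$ ($G{\left(P \right)} = 21 - 7 \left(P - P\right) = 21 - 0 = 21 + 0 = 21$)
$\left(G{\left(-12 \right)} - 86\right)^{2} = \left(21 - 86\right)^{2} = \left(-65\right)^{2} = 4225$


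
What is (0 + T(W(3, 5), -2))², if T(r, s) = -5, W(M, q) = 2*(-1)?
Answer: 25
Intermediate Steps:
W(M, q) = -2
(0 + T(W(3, 5), -2))² = (0 - 5)² = (-5)² = 25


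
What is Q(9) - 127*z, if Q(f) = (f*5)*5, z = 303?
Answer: -38256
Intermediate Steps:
Q(f) = 25*f (Q(f) = (5*f)*5 = 25*f)
Q(9) - 127*z = 25*9 - 127*303 = 225 - 38481 = -38256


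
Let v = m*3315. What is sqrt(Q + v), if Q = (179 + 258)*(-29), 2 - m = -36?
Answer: sqrt(113297) ≈ 336.60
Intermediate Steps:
m = 38 (m = 2 - 1*(-36) = 2 + 36 = 38)
v = 125970 (v = 38*3315 = 125970)
Q = -12673 (Q = 437*(-29) = -12673)
sqrt(Q + v) = sqrt(-12673 + 125970) = sqrt(113297)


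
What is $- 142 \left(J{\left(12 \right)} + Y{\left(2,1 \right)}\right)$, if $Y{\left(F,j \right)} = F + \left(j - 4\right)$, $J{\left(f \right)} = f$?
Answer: $-1562$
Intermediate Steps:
$Y{\left(F,j \right)} = -4 + F + j$ ($Y{\left(F,j \right)} = F + \left(-4 + j\right) = -4 + F + j$)
$- 142 \left(J{\left(12 \right)} + Y{\left(2,1 \right)}\right) = - 142 \left(12 + \left(-4 + 2 + 1\right)\right) = - 142 \left(12 - 1\right) = \left(-142\right) 11 = -1562$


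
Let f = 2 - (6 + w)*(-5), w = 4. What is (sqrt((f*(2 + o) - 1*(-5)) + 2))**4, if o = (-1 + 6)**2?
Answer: 1990921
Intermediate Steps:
o = 25 (o = 5**2 = 25)
f = 52 (f = 2 - (6 + 4)*(-5) = 2 - 10*(-5) = 2 - 1*(-50) = 2 + 50 = 52)
(sqrt((f*(2 + o) - 1*(-5)) + 2))**4 = (sqrt((52*(2 + 25) - 1*(-5)) + 2))**4 = (sqrt((52*27 + 5) + 2))**4 = (sqrt((1404 + 5) + 2))**4 = (sqrt(1409 + 2))**4 = (sqrt(1411))**4 = 1990921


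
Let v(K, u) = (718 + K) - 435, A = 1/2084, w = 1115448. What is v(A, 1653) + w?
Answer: 2325183405/2084 ≈ 1.1157e+6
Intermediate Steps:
A = 1/2084 ≈ 0.00047985
v(K, u) = 283 + K
v(A, 1653) + w = (283 + 1/2084) + 1115448 = 589773/2084 + 1115448 = 2325183405/2084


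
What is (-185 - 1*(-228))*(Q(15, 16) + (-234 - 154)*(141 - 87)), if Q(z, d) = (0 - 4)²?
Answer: -900248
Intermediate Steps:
Q(z, d) = 16 (Q(z, d) = (-4)² = 16)
(-185 - 1*(-228))*(Q(15, 16) + (-234 - 154)*(141 - 87)) = (-185 - 1*(-228))*(16 + (-234 - 154)*(141 - 87)) = (-185 + 228)*(16 - 388*54) = 43*(16 - 20952) = 43*(-20936) = -900248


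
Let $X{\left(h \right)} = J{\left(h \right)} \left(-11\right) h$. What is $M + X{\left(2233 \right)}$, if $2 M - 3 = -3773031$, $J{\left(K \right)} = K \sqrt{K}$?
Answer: $-1886514 - 54849179 \sqrt{2233} \approx -2.5938 \cdot 10^{9}$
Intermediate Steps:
$J{\left(K \right)} = K^{\frac{3}{2}}$
$M = -1886514$ ($M = \frac{3}{2} + \frac{1}{2} \left(-3773031\right) = \frac{3}{2} - \frac{3773031}{2} = -1886514$)
$X{\left(h \right)} = - 11 h^{\frac{5}{2}}$ ($X{\left(h \right)} = h^{\frac{3}{2}} \left(-11\right) h = - 11 h^{\frac{3}{2}} h = - 11 h^{\frac{5}{2}}$)
$M + X{\left(2233 \right)} = -1886514 - 11 \cdot 2233^{\frac{5}{2}} = -1886514 - 11 \cdot 4986289 \sqrt{2233} = -1886514 - 54849179 \sqrt{2233}$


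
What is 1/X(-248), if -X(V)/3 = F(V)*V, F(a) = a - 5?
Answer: -1/188232 ≈ -5.3126e-6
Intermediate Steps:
F(a) = -5 + a
X(V) = -3*V*(-5 + V) (X(V) = -3*(-5 + V)*V = -3*V*(-5 + V))
1/X(-248) = 1/(3*(-248)*(5 - 1*(-248))) = 1/(3*(-248)*(5 + 248)) = 1/(3*(-248)*253) = 1/(-188232) = -1/188232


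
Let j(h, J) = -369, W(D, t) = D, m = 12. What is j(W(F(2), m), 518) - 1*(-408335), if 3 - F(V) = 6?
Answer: 407966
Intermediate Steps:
F(V) = -3 (F(V) = 3 - 1*6 = 3 - 6 = -3)
j(W(F(2), m), 518) - 1*(-408335) = -369 - 1*(-408335) = -369 + 408335 = 407966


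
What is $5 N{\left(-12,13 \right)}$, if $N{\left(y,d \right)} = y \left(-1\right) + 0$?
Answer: $60$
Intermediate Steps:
$N{\left(y,d \right)} = - y$ ($N{\left(y,d \right)} = - y + 0 = - y$)
$5 N{\left(-12,13 \right)} = 5 \left(\left(-1\right) \left(-12\right)\right) = 5 \cdot 12 = 60$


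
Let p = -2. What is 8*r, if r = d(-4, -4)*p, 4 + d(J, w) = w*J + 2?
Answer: -224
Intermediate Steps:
d(J, w) = -2 + J*w (d(J, w) = -4 + (w*J + 2) = -4 + (J*w + 2) = -4 + (2 + J*w) = -2 + J*w)
r = -28 (r = (-2 - 4*(-4))*(-2) = (-2 + 16)*(-2) = 14*(-2) = -28)
8*r = 8*(-28) = -224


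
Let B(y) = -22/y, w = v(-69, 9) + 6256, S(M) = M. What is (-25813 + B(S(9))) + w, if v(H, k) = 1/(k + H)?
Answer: -3520703/180 ≈ -19559.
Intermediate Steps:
v(H, k) = 1/(H + k)
w = 375359/60 (w = 1/(-69 + 9) + 6256 = 1/(-60) + 6256 = -1/60 + 6256 = 375359/60 ≈ 6256.0)
(-25813 + B(S(9))) + w = (-25813 - 22/9) + 375359/60 = -232339/9 + 375359/60 = -3520703/180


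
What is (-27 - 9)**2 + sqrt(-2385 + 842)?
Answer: 1296 + I*sqrt(1543) ≈ 1296.0 + 39.281*I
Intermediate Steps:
(-27 - 9)**2 + sqrt(-2385 + 842) = (-36)**2 + sqrt(-1543) = 1296 + I*sqrt(1543)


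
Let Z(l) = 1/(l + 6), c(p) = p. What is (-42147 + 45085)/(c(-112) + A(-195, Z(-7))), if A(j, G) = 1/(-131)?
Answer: -384878/14673 ≈ -26.230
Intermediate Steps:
Z(l) = 1/(6 + l)
A(j, G) = -1/131
(-42147 + 45085)/(c(-112) + A(-195, Z(-7))) = (-42147 + 45085)/(-112 - 1/131) = 2938/(-14673/131) = 2938*(-131/14673) = -384878/14673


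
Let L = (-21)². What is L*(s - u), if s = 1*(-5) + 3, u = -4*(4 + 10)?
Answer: 23814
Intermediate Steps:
u = -56 (u = -4*14 = -56)
s = -2 (s = -5 + 3 = -2)
L = 441
L*(s - u) = 441*(-2 - 1*(-56)) = 441*(-2 + 56) = 441*54 = 23814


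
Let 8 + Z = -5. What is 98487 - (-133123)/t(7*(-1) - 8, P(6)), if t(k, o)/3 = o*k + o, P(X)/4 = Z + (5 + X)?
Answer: 33224755/336 ≈ 98883.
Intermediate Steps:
Z = -13 (Z = -8 - 5 = -13)
P(X) = -32 + 4*X (P(X) = 4*(-13 + (5 + X)) = 4*(-8 + X) = -32 + 4*X)
t(k, o) = 3*o + 3*k*o (t(k, o) = 3*(o*k + o) = 3*(k*o + o) = 3*(o + k*o) = 3*o + 3*k*o)
98487 - (-133123)/t(7*(-1) - 8, P(6)) = 98487 - (-133123)/(3*(-32 + 4*6)*(1 + (7*(-1) - 8))) = 98487 - (-133123)/(3*(-32 + 24)*(1 + (-7 - 8))) = 98487 - (-133123)/(3*(-8)*(1 - 15)) = 98487 - (-133123)/(3*(-8)*(-14)) = 98487 - (-133123)/336 = 98487 - 1*(-133123/336) = 98487 + 133123/336 = 33224755/336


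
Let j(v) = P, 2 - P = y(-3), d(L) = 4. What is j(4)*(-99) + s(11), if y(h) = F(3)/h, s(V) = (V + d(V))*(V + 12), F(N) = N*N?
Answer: -150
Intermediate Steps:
F(N) = N²
s(V) = (4 + V)*(12 + V) (s(V) = (V + 4)*(V + 12) = (4 + V)*(12 + V))
y(h) = 9/h (y(h) = 3²/h = 9/h)
P = 5 (P = 2 - 9/(-3) = 2 - 9*(-1)/3 = 2 - 1*(-3) = 2 + 3 = 5)
j(v) = 5
j(4)*(-99) + s(11) = 5*(-99) + (48 + 11² + 16*11) = -495 + (48 + 121 + 176) = -495 + 345 = -150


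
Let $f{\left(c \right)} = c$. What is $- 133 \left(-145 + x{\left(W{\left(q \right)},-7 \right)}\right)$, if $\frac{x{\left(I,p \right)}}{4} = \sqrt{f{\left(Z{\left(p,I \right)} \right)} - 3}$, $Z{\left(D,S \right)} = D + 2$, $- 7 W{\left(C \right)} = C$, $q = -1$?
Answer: $19285 - 1064 i \sqrt{2} \approx 19285.0 - 1504.7 i$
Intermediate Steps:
$W{\left(C \right)} = - \frac{C}{7}$
$Z{\left(D,S \right)} = 2 + D$
$x{\left(I,p \right)} = 4 \sqrt{-1 + p}$ ($x{\left(I,p \right)} = 4 \sqrt{\left(2 + p\right) - 3} = 4 \sqrt{-1 + p}$)
$- 133 \left(-145 + x{\left(W{\left(q \right)},-7 \right)}\right) = - 133 \left(-145 + 4 \sqrt{-1 - 7}\right) = - 133 \left(-145 + 4 \sqrt{-8}\right) = - 133 \left(-145 + 4 \cdot 2 i \sqrt{2}\right) = - 133 \left(-145 + 8 i \sqrt{2}\right) = 19285 - 1064 i \sqrt{2}$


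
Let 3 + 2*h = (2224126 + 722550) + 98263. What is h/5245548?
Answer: 380617/1311387 ≈ 0.29024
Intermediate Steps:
h = 1522468 (h = -3/2 + ((2224126 + 722550) + 98263)/2 = -3/2 + (2946676 + 98263)/2 = -3/2 + (½)*3044939 = -3/2 + 3044939/2 = 1522468)
h/5245548 = 1522468/5245548 = 1522468*(1/5245548) = 380617/1311387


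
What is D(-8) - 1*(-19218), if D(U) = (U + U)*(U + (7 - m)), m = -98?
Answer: 17666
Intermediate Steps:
D(U) = 2*U*(105 + U) (D(U) = (U + U)*(U + (7 - 1*(-98))) = (2*U)*(U + (7 + 98)) = (2*U)*(U + 105) = (2*U)*(105 + U) = 2*U*(105 + U))
D(-8) - 1*(-19218) = 2*(-8)*(105 - 8) - 1*(-19218) = 2*(-8)*97 + 19218 = -1552 + 19218 = 17666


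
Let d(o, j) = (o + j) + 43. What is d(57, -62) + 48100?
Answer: 48138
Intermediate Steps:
d(o, j) = 43 + j + o (d(o, j) = (j + o) + 43 = 43 + j + o)
d(57, -62) + 48100 = (43 - 62 + 57) + 48100 = 38 + 48100 = 48138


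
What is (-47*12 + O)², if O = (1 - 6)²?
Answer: 290521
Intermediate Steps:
O = 25 (O = (-5)² = 25)
(-47*12 + O)² = (-47*12 + 25)² = (-564 + 25)² = (-539)² = 290521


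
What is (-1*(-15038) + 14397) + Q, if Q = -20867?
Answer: 8568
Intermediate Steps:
(-1*(-15038) + 14397) + Q = (-1*(-15038) + 14397) - 20867 = (15038 + 14397) - 20867 = 29435 - 20867 = 8568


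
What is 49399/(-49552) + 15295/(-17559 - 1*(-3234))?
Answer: -293107703/141966480 ≈ -2.0646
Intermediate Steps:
49399/(-49552) + 15295/(-17559 - 1*(-3234)) = 49399*(-1/49552) + 15295/(-17559 + 3234) = -49399/49552 + 15295/(-14325) = -49399/49552 + 15295*(-1/14325) = -49399/49552 - 3059/2865 = -293107703/141966480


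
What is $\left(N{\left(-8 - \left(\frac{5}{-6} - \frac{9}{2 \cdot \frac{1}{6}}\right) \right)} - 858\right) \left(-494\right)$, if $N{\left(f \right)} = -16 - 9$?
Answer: $436202$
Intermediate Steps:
$N{\left(f \right)} = -25$ ($N{\left(f \right)} = -16 - 9 = -25$)
$\left(N{\left(-8 - \left(\frac{5}{-6} - \frac{9}{2 \cdot \frac{1}{6}}\right) \right)} - 858\right) \left(-494\right) = \left(-25 - 858\right) \left(-494\right) = \left(-883\right) \left(-494\right) = 436202$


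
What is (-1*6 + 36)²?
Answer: 900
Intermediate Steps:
(-1*6 + 36)² = (-6 + 36)² = 30² = 900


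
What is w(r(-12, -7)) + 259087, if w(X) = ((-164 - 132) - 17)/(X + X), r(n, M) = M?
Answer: 3627531/14 ≈ 2.5911e+5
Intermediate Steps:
w(X) = -313/(2*X) (w(X) = (-296 - 17)/((2*X)) = -313/(2*X))
w(r(-12, -7)) + 259087 = -313/2/(-7) + 259087 = -313/2*(-⅐) + 259087 = 313/14 + 259087 = 3627531/14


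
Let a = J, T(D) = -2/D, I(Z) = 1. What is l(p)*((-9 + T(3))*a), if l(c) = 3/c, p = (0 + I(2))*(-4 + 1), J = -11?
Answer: -319/3 ≈ -106.33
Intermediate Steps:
a = -11
p = -3 (p = (0 + 1)*(-4 + 1) = 1*(-3) = -3)
l(p)*((-9 + T(3))*a) = (3/(-3))*((-9 - 2/3)*(-11)) = (3*(-⅓))*((-9 - 2*⅓)*(-11)) = -(-9 - ⅔)*(-11) = -(-29)*(-11)/3 = -1*319/3 = -319/3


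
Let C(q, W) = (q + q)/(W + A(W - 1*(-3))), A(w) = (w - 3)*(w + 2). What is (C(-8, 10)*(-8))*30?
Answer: 24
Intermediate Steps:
A(w) = (-3 + w)*(2 + w)
C(q, W) = 2*q/(-9 + (3 + W)²) (C(q, W) = (q + q)/(W + (-6 + (W - 1*(-3))² - (W - 1*(-3)))) = (2*q)/(W + (-6 + (W + 3)² - (W + 3))) = (2*q)/(W + (-6 + (3 + W)² - (3 + W))) = (2*q)/(W + (-6 + (3 + W)² + (-3 - W))) = (2*q)/(W + (-9 + (3 + W)² - W)) = (2*q)/(-9 + (3 + W)²) = 2*q/(-9 + (3 + W)²))
(C(-8, 10)*(-8))*30 = ((2*(-8)/(10*(6 + 10)))*(-8))*30 = ((2*(-8)*(⅒)/16)*(-8))*30 = ((2*(-8)*(⅒)*(1/16))*(-8))*30 = -⅒*(-8)*30 = (⅘)*30 = 24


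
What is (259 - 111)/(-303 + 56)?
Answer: -148/247 ≈ -0.59919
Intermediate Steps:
(259 - 111)/(-303 + 56) = 148/(-247) = 148*(-1/247) = -148/247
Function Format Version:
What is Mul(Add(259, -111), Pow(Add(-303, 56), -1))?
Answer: Rational(-148, 247) ≈ -0.59919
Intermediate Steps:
Mul(Add(259, -111), Pow(Add(-303, 56), -1)) = Mul(148, Pow(-247, -1)) = Mul(148, Rational(-1, 247)) = Rational(-148, 247)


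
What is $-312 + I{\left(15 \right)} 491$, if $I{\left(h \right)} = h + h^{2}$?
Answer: $117528$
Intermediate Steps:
$-312 + I{\left(15 \right)} 491 = -312 + 15 \left(1 + 15\right) 491 = -312 + 15 \cdot 16 \cdot 491 = -312 + 240 \cdot 491 = -312 + 117840 = 117528$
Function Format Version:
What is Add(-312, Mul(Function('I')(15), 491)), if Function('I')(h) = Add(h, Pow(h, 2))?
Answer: 117528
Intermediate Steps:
Add(-312, Mul(Function('I')(15), 491)) = Add(-312, Mul(Mul(15, Add(1, 15)), 491)) = Add(-312, Mul(Mul(15, 16), 491)) = Add(-312, Mul(240, 491)) = Add(-312, 117840) = 117528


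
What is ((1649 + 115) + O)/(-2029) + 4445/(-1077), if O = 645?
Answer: -11613398/2185233 ≈ -5.3145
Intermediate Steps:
((1649 + 115) + O)/(-2029) + 4445/(-1077) = ((1649 + 115) + 645)/(-2029) + 4445/(-1077) = (1764 + 645)*(-1/2029) + 4445*(-1/1077) = 2409*(-1/2029) - 4445/1077 = -2409/2029 - 4445/1077 = -11613398/2185233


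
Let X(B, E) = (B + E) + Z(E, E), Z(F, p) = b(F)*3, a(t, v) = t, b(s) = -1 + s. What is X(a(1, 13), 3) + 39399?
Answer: 39409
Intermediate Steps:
Z(F, p) = -3 + 3*F (Z(F, p) = (-1 + F)*3 = -3 + 3*F)
X(B, E) = -3 + B + 4*E (X(B, E) = (B + E) + (-3 + 3*E) = -3 + B + 4*E)
X(a(1, 13), 3) + 39399 = (-3 + 1 + 4*3) + 39399 = (-3 + 1 + 12) + 39399 = 10 + 39399 = 39409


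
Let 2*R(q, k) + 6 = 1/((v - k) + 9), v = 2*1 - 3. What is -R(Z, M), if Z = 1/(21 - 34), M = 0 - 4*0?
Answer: 47/16 ≈ 2.9375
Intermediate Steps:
v = -1 (v = 2 - 3 = -1)
M = 0 (M = 0 + 0 = 0)
Z = -1/13 (Z = 1/(-13) = -1/13 ≈ -0.076923)
R(q, k) = -3 + 1/(2*(8 - k)) (R(q, k) = -3 + 1/(2*((-1 - k) + 9)) = -3 + 1/(2*(8 - k)))
-R(Z, M) = -(47 - 6*0)/(2*(-8 + 0)) = -(47 + 0)/(2*(-8)) = -(-1)*47/(2*8) = -1*(-47/16) = 47/16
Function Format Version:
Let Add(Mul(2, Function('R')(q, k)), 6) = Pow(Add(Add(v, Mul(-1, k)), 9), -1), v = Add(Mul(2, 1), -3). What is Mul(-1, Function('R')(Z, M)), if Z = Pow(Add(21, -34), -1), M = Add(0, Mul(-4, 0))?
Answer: Rational(47, 16) ≈ 2.9375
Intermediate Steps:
v = -1 (v = Add(2, -3) = -1)
M = 0 (M = Add(0, 0) = 0)
Z = Rational(-1, 13) (Z = Pow(-13, -1) = Rational(-1, 13) ≈ -0.076923)
Function('R')(q, k) = Add(-3, Mul(Rational(1, 2), Pow(Add(8, Mul(-1, k)), -1))) (Function('R')(q, k) = Add(-3, Mul(Rational(1, 2), Pow(Add(Add(-1, Mul(-1, k)), 9), -1))) = Add(-3, Mul(Rational(1, 2), Pow(Add(8, Mul(-1, k)), -1))))
Mul(-1, Function('R')(Z, M)) = Mul(-1, Mul(Rational(1, 2), Pow(Add(-8, 0), -1), Add(47, Mul(-6, 0)))) = Mul(-1, Mul(Rational(1, 2), Pow(-8, -1), Add(47, 0))) = Mul(-1, Mul(Rational(1, 2), Rational(-1, 8), 47)) = Mul(-1, Rational(-47, 16)) = Rational(47, 16)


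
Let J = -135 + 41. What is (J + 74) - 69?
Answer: -89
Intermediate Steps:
J = -94
(J + 74) - 69 = (-94 + 74) - 69 = -20 - 69 = -89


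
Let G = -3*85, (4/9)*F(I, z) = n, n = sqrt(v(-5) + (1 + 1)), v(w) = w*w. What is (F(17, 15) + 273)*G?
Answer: -69615 - 6885*sqrt(3)/4 ≈ -72596.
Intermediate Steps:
v(w) = w**2
n = 3*sqrt(3) (n = sqrt((-5)**2 + (1 + 1)) = sqrt(25 + 2) = sqrt(27) = 3*sqrt(3) ≈ 5.1962)
F(I, z) = 27*sqrt(3)/4 (F(I, z) = 9*(3*sqrt(3))/4 = 27*sqrt(3)/4)
G = -255
(F(17, 15) + 273)*G = (27*sqrt(3)/4 + 273)*(-255) = (273 + 27*sqrt(3)/4)*(-255) = -69615 - 6885*sqrt(3)/4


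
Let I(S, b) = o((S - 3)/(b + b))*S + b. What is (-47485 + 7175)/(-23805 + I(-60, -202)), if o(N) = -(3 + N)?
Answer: 2035655/1202791 ≈ 1.6924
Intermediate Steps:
o(N) = -3 - N
I(S, b) = b + S*(-3 - (-3 + S)/(2*b)) (I(S, b) = (-3 - (S - 3)/(b + b))*S + b = (-3 - (-3 + S)/(2*b))*S + b = S*(-3 - (-3 + S)/(2*b)) + b = b + S*(-3 - (-3 + S)/(2*b)))
(-47485 + 7175)/(-23805 + I(-60, -202)) = (-47485 + 7175)/(-23805 + ((-202)² - ½*(-60)*(-3 - 60 + 6*(-202)))/(-202)) = -40310/(-23805 - (40804 - ½*(-60)*(-3 - 60 - 1212))/202) = -40310/(-23805 - (40804 - ½*(-60)*(-1275))/202) = -40310/(-23805 - (40804 - 38250)/202) = -40310/(-23805 - 1/202*2554) = -40310/(-23805 - 1277/101) = -40310/(-2405582/101) = -40310*(-101/2405582) = 2035655/1202791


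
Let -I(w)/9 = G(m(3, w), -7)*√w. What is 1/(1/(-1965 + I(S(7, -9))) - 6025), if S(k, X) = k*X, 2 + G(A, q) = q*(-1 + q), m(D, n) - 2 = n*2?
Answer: 3*(-486*√7 + 655*I)/(2*(-5919563*I + 4392225*√7)) ≈ -0.00016598 - 5.6559e-12*I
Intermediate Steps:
m(D, n) = 2 + 2*n (m(D, n) = 2 + n*2 = 2 + 2*n)
G(A, q) = -2 + q*(-1 + q)
S(k, X) = X*k
I(w) = -486*√w (I(w) = -9*(-2 + (-7)² - 1*(-7))*√w = -9*(-2 + 49 + 7)*√w = -486*√w)
1/(1/(-1965 + I(S(7, -9))) - 6025) = 1/(1/(-1965 - 486*3*I*√7) - 6025) = 1/(1/(-1965 - 1458*I*√7) - 6025) = 1/(-6025 + 1/(-1965 - 1458*I*√7))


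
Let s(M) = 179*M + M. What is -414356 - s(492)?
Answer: -502916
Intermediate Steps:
s(M) = 180*M
-414356 - s(492) = -414356 - 180*492 = -414356 - 1*88560 = -414356 - 88560 = -502916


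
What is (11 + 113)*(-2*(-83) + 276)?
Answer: 54808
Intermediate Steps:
(11 + 113)*(-2*(-83) + 276) = 124*(166 + 276) = 124*442 = 54808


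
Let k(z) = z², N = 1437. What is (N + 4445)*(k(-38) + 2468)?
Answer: 23010384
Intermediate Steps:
(N + 4445)*(k(-38) + 2468) = (1437 + 4445)*((-38)² + 2468) = 5882*(1444 + 2468) = 5882*3912 = 23010384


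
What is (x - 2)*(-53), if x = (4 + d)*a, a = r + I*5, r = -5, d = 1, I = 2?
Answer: -1219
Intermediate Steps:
a = 5 (a = -5 + 2*5 = -5 + 10 = 5)
x = 25 (x = (4 + 1)*5 = 5*5 = 25)
(x - 2)*(-53) = (25 - 2)*(-53) = 23*(-53) = -1219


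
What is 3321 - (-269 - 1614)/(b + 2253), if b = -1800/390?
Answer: 97093988/29229 ≈ 3321.8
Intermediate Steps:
b = -60/13 (b = -1800*1/390 = -60/13 ≈ -4.6154)
3321 - (-269 - 1614)/(b + 2253) = 3321 - (-269 - 1614)/(-60/13 + 2253) = 3321 - (-1883)/29229/13 = 3321 - (-1883)*13/29229 = 3321 - 1*(-24479/29229) = 3321 + 24479/29229 = 97093988/29229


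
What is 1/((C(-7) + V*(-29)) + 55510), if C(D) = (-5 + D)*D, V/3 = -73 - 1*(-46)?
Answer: 1/57943 ≈ 1.7258e-5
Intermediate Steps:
V = -81 (V = 3*(-73 - 1*(-46)) = 3*(-73 + 46) = 3*(-27) = -81)
C(D) = D*(-5 + D)
1/((C(-7) + V*(-29)) + 55510) = 1/((-7*(-5 - 7) - 81*(-29)) + 55510) = 1/((-7*(-12) + 2349) + 55510) = 1/((84 + 2349) + 55510) = 1/(2433 + 55510) = 1/57943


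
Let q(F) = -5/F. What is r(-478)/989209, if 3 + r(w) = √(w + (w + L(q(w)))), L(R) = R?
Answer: -3/989209 + I*√218428314/472841902 ≈ -3.0327e-6 + 3.1256e-5*I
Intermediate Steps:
r(w) = -3 + √(-5/w + 2*w) (r(w) = -3 + √(w + (w - 5/w)) = -3 + √(-5/w + 2*w))
r(-478)/989209 = (-3 + √(-5/(-478) + 2*(-478)))/989209 = (-3 + √(-5*(-1/478) - 956))*(1/989209) = (-3 + √(5/478 - 956))*(1/989209) = (-3 + √(-456963/478))*(1/989209) = (-3 + I*√218428314/478)*(1/989209) = -3/989209 + I*√218428314/472841902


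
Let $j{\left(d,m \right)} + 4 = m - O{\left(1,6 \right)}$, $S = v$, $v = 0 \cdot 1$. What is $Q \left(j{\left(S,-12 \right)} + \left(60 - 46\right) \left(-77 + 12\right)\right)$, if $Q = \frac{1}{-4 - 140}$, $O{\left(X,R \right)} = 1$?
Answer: $\frac{103}{16} \approx 6.4375$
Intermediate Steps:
$v = 0$
$S = 0$
$j{\left(d,m \right)} = -5 + m$ ($j{\left(d,m \right)} = -4 + \left(m - 1\right) = -4 + \left(-1 + m\right) = -5 + m$)
$Q = - \frac{1}{144}$ ($Q = \frac{1}{-144} = - \frac{1}{144} \approx -0.0069444$)
$Q \left(j{\left(S,-12 \right)} + \left(60 - 46\right) \left(-77 + 12\right)\right) = - \frac{\left(-5 - 12\right) + \left(60 - 46\right) \left(-77 + 12\right)}{144} = - \frac{-17 + 14 \left(-65\right)}{144} = - \frac{-17 - 910}{144} = \left(- \frac{1}{144}\right) \left(-927\right) = \frac{103}{16}$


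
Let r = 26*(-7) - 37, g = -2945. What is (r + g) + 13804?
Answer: 10640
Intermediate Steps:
r = -219 (r = -182 - 37 = -219)
(r + g) + 13804 = (-219 - 2945) + 13804 = -3164 + 13804 = 10640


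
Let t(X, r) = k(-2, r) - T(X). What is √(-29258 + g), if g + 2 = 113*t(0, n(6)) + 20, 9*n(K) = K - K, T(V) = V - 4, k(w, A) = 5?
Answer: 13*I*√167 ≈ 168.0*I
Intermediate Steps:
T(V) = -4 + V
n(K) = 0 (n(K) = (K - K)/9 = (⅑)*0 = 0)
t(X, r) = 9 - X (t(X, r) = 5 - (-4 + X) = 5 + (4 - X) = 9 - X)
g = 1035 (g = -2 + (113*(9 - 1*0) + 20) = -2 + (113*(9 + 0) + 20) = -2 + (113*9 + 20) = -2 + (1017 + 20) = -2 + 1037 = 1035)
√(-29258 + g) = √(-29258 + 1035) = √(-28223) = 13*I*√167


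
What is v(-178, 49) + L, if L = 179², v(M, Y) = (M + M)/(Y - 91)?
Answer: 673039/21 ≈ 32049.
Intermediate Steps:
v(M, Y) = 2*M/(-91 + Y) (v(M, Y) = (2*M)/(-91 + Y) = 2*M/(-91 + Y))
L = 32041
v(-178, 49) + L = 2*(-178)/(-91 + 49) + 32041 = 2*(-178)/(-42) + 32041 = 2*(-178)*(-1/42) + 32041 = 178/21 + 32041 = 673039/21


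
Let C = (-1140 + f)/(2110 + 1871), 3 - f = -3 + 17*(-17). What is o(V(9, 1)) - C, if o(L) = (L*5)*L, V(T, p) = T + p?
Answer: 1991345/3981 ≈ 500.21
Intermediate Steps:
f = 295 (f = 3 - (-3 + 17*(-17)) = 3 - (-3 - 289) = 3 - 1*(-292) = 3 + 292 = 295)
o(L) = 5*L**2 (o(L) = (5*L)*L = 5*L**2)
C = -845/3981 (C = (-1140 + 295)/(2110 + 1871) = -845/3981 ≈ -0.21226)
o(V(9, 1)) - C = 5*(9 + 1)**2 - 1*(-845/3981) = 5*10**2 + 845/3981 = 5*100 + 845/3981 = 500 + 845/3981 = 1991345/3981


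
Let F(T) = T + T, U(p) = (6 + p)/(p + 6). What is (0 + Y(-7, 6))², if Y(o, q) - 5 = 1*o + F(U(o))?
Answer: 0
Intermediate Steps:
U(p) = 1 (U(p) = (6 + p)/(6 + p) = 1)
F(T) = 2*T
Y(o, q) = 7 + o (Y(o, q) = 5 + (1*o + 2*1) = 5 + (o + 2) = 5 + (2 + o) = 7 + o)
(0 + Y(-7, 6))² = (0 + (7 - 7))² = (0 + 0)² = 0² = 0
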